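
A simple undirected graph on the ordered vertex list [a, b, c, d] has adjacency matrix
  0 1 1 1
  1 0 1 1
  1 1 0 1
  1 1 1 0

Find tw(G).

3

A width-3 tree decomposition is:
Bags: B1 = {a, b, c, d}
Tree: (single bag)
A single bag containing all 4 vertices is trivially a valid decomposition of width 3. For the lower bound, the 4 vertices {a, b, c, d} are pairwise adjacent, and any tree decomposition puts a clique entirely inside one bag — forcing width ≥ 3. The upper and lower bounds meet at 3, so that is the treewidth.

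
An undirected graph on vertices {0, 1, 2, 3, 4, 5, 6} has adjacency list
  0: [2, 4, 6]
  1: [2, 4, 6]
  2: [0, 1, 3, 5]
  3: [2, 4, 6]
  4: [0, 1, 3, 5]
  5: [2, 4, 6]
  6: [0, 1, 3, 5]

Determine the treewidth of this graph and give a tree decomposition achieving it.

Treewidth 3.
One optimal decomposition is:
Bags: B1 = {1, 2, 4, 6}  B2 = {2, 4, 5, 6}  B3 = {2, 3, 4, 6}  B4 = {0, 2, 4, 6}
Tree: B1–B2, B2–B3, B3–B4

The largest bag has 4 vertices, giving width 3; this decomposition certifies tw(G) ≤ 3. For the lower bound: the 4 vertex sets {1,4}, {5,6}, {2}, {3} are disjoint, each induces a connected subgraph, and every pair is joined by at least one edge of G. Contracting each set to a single vertex therefore yields K_{4} as a minor, and since treewidth is minor-monotone, tw(G) ≥ tw(K_{4}) = 3. Hence tw(G) = 3 exactly.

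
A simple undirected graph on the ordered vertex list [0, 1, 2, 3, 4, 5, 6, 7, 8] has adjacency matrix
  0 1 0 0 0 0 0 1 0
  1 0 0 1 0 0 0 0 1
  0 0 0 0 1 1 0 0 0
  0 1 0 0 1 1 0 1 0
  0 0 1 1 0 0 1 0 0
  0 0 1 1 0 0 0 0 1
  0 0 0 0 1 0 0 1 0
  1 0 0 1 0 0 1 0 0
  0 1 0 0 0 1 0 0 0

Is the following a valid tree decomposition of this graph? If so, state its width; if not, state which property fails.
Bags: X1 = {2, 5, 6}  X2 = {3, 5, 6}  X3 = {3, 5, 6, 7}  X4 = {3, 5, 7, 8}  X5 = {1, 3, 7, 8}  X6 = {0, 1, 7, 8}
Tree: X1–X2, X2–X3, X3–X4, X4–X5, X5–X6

No — vertex 4 appears in no bag.

A tree decomposition must satisfy three properties: every vertex lies in some bag; for every edge, both endpoints lie together in some bag; and for every vertex, the bags containing it form a connected subtree. Here vertex 4 appears in no bag, so the decomposition is invalid.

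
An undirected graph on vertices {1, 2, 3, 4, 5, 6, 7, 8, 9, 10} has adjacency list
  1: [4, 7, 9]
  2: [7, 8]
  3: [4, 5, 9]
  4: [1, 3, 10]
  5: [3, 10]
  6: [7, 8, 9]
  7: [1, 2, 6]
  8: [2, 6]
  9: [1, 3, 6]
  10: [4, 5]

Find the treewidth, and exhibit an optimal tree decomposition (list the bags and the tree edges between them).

Treewidth 2.
One optimal decomposition is:
Bags: B1 = {2, 6, 8}  B2 = {2, 6, 7}  B3 = {6, 7, 9}  B4 = {1, 7, 9}  B5 = {1, 3, 9}  B6 = {1, 3, 4}  B7 = {3, 4, 5}  B8 = {4, 5, 10}
Tree: B1–B2, B2–B3, B3–B4, B4–B5, B5–B6, B6–B7, B7–B8

Each bag holds 3 vertices, so the decomposition has width 2, which upper-bounds the treewidth. The edges 8–2–7–6–8 form a cycle, so G is not a tree and its treewidth is at least 2. Combining the bounds, tw(G) = 2.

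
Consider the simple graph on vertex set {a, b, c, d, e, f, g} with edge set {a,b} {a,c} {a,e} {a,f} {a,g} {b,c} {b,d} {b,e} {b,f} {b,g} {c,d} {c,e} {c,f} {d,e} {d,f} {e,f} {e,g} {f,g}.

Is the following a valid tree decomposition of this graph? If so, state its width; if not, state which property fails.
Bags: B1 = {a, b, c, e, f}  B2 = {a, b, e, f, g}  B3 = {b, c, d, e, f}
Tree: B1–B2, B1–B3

Vertex coverage: the bags together contain {a, b, c, d, e, f, g}, the full vertex set. Edge coverage: each edge of G has both endpoints in at least one bag. Running intersection: for every vertex, the bags containing it form a connected subtree. All three properties hold, so this is a valid tree decomposition of width max|bag| − 1 = 4, and hence tw(G) ≤ 4.

Yes; width 4.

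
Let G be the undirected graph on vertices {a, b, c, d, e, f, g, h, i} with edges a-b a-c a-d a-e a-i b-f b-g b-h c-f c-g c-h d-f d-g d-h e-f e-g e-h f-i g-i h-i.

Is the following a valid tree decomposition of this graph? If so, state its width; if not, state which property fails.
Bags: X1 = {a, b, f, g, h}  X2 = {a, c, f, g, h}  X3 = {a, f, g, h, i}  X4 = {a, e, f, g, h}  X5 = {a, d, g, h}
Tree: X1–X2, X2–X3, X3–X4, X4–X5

No — edge (f,d) lies in no bag.

A tree decomposition must satisfy three properties: every vertex lies in some bag; for every edge, both endpoints lie together in some bag; and for every vertex, the bags containing it form a connected subtree. Here edge (f,d) lies in no bag, so the decomposition is invalid.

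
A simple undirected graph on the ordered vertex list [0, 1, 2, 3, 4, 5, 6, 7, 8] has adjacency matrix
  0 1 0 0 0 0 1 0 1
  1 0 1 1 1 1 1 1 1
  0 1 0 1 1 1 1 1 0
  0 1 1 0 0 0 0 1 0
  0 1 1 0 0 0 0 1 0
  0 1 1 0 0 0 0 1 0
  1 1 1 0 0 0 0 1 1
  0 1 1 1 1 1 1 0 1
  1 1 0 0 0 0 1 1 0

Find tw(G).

3

A width-3 tree decomposition is:
Bags: B1 = {1, 2, 6, 7}  B2 = {1, 6, 7, 8}  B3 = {1, 2, 3, 7}  B4 = {0, 1, 6, 8}  B5 = {1, 2, 4, 7}  B6 = {1, 2, 5, 7}
Tree: B1–B2, B1–B3, B2–B4, B1–B5, B3–B6
Every bag has size at most 4, so the width is 4 − 1 = 3 and tw(G) ≤ 3. On the other hand G contains the 4-clique {0, 1, 6, 8}. A clique must lie in a single bag of any decomposition, so no decomposition can have width below 3. Therefore the treewidth is 3.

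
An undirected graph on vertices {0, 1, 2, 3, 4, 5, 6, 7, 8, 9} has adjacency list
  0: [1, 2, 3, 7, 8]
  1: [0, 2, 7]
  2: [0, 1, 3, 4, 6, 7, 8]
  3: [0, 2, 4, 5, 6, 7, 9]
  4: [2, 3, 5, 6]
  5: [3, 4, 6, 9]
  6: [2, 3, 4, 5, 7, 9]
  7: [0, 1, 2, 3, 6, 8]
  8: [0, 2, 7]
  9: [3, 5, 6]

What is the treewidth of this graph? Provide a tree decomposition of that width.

Treewidth 3.
One such decomposition:
Bags: B1 = {2, 3, 4, 6}  B2 = {3, 4, 5, 6}  B3 = {2, 3, 6, 7}  B4 = {3, 5, 6, 9}  B5 = {0, 2, 3, 7}  B6 = {0, 2, 7, 8}  B7 = {0, 1, 2, 7}
Tree: B1–B2, B1–B3, B2–B4, B3–B5, B5–B6, B5–B7

Every bag has size at most 4, so the width is 4 − 1 = 3 and tw(G) ≤ 3. Conversely, {3, 5, 6, 9} is a clique of size 4, and the vertices of any clique must share a bag in every tree decomposition; so some bag has ≥ 4 vertices and tw(G) ≥ 3. The upper and lower bounds meet at 3, so that is the treewidth.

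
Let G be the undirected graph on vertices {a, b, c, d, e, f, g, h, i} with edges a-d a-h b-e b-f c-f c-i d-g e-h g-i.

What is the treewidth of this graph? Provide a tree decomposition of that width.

The largest bag has 3 vertices, giving width 2; this decomposition certifies tw(G) ≤ 2. For the lower bound, G contains the cycle i–g–d–a–h–e–b–f–c–i, so G is not a forest; only forests have treewidth ≤ 1, hence tw(G) ≥ 2. Combining the bounds, tw(G) = 2.

Treewidth 2.
One such decomposition:
Bags: B1 = {d, g, i}  B2 = {a, d, i}  B3 = {a, h, i}  B4 = {e, h, i}  B5 = {b, e, i}  B6 = {b, f, i}  B7 = {c, f, i}
Tree: B1–B2, B2–B3, B3–B4, B4–B5, B5–B6, B6–B7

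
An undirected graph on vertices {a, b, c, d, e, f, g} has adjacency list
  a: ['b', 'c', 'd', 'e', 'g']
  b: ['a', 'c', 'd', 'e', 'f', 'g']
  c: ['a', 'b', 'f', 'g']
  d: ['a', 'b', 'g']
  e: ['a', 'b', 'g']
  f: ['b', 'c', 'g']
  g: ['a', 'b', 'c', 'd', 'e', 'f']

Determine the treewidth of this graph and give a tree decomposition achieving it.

Each bag holds 4 vertices, so the decomposition has width 3, which upper-bounds the treewidth. For the lower bound, the 4 vertices {a, b, d, g} are pairwise adjacent, and any tree decomposition puts a clique entirely inside one bag — forcing width ≥ 3. Combining the bounds, tw(G) = 3.

Treewidth 3.
One optimal decomposition is:
Bags: B1 = {a, b, d, g}  B2 = {a, b, c, g}  B3 = {a, b, e, g}  B4 = {b, c, f, g}
Tree: B1–B2, B2–B3, B2–B4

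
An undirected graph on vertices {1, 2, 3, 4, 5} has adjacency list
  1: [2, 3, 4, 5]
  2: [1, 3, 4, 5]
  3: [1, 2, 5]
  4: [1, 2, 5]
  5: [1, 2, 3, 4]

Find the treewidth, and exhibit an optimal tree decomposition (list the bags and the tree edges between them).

Treewidth 3.
One optimal decomposition is:
Bags: B1 = {1, 2, 3, 5}  B2 = {1, 2, 4, 5}
Tree: B1–B2

Every bag has size at most 4, so the width is 4 − 1 = 3 and tw(G) ≤ 3. For the lower bound, the 4 vertices {1, 2, 3, 5} are pairwise adjacent, and any tree decomposition puts a clique entirely inside one bag — forcing width ≥ 3. Combining the bounds, tw(G) = 3.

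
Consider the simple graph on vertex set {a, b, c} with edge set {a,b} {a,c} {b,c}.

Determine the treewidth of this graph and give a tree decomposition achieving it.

Treewidth 2.
One optimal decomposition is:
Bags: B1 = {a, b, c}
Tree: (single bag)

A single bag containing all 3 vertices is trivially a valid decomposition of width 2. Conversely, {a, b, c} is a clique of size 3, and the vertices of any clique must share a bag in every tree decomposition; so some bag has ≥ 3 vertices and tw(G) ≥ 2. Therefore the treewidth is 2.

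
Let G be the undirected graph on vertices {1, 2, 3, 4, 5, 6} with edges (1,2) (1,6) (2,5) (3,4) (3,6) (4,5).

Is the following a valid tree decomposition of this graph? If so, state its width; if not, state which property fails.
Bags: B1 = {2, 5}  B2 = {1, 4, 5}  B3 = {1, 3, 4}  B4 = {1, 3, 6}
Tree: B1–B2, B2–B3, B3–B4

A tree decomposition must satisfy three properties: every vertex lies in some bag; for every edge, both endpoints lie together in some bag; and for every vertex, the bags containing it form a connected subtree. Here edge (1,2) lies in no bag, so the decomposition is invalid.

No — edge (1,2) lies in no bag.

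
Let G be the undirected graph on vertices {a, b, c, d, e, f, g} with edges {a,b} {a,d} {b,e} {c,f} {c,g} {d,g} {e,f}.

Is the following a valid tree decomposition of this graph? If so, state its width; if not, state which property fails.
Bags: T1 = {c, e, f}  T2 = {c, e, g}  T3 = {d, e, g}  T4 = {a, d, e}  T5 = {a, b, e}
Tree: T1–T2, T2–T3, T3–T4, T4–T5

Vertex coverage: the bags together contain {a, b, c, d, e, f, g}, the full vertex set. Edge coverage: each edge of G has both endpoints in at least one bag. Running intersection: for every vertex, the bags containing it form a connected subtree. All three properties hold, so this is a valid tree decomposition of width max|bag| − 1 = 2, and hence tw(G) ≤ 2.

Yes; width 2.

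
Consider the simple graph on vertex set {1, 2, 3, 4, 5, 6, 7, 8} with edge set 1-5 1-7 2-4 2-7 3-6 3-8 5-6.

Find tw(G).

1

A width-1 tree decomposition is:
Bags: B1 = {3, 8}  B2 = {3, 6}  B3 = {5, 6}  B4 = {1, 5}  B5 = {1, 7}  B6 = {2, 7}  B7 = {2, 4}
Tree: B1–B2, B2–B3, B3–B4, B4–B5, B5–B6, B6–B7
The largest bag has 2 vertices, giving width 1; this decomposition certifies tw(G) ≤ 1. G has an edge, so its treewidth is at least 1. Combining the bounds, tw(G) = 1.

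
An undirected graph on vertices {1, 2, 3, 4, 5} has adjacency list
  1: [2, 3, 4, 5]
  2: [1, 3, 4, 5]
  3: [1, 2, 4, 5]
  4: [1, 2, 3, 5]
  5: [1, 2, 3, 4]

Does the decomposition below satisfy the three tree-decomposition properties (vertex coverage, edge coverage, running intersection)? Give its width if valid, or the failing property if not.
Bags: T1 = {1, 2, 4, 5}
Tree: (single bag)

A tree decomposition must satisfy three properties: every vertex lies in some bag; for every edge, both endpoints lie together in some bag; and for every vertex, the bags containing it form a connected subtree. Here vertex 3 appears in no bag, so the decomposition is invalid.

No — vertex 3 appears in no bag.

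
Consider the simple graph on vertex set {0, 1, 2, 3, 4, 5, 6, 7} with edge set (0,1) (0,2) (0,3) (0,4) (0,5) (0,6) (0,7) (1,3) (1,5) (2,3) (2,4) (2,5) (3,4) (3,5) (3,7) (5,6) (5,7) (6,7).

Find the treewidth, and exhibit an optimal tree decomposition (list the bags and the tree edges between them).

Every bag has size at most 4, so the width is 4 − 1 = 3 and tw(G) ≤ 3. Conversely, {0, 2, 3, 4} is a clique of size 4, and the vertices of any clique must share a bag in every tree decomposition; so some bag has ≥ 4 vertices and tw(G) ≥ 3. Combining the bounds, tw(G) = 3.

Treewidth 3.
One optimal decomposition is:
Bags: B1 = {0, 2, 3, 5}  B2 = {0, 3, 5, 7}  B3 = {0, 1, 3, 5}  B4 = {0, 5, 6, 7}  B5 = {0, 2, 3, 4}
Tree: B1–B2, B1–B3, B2–B4, B1–B5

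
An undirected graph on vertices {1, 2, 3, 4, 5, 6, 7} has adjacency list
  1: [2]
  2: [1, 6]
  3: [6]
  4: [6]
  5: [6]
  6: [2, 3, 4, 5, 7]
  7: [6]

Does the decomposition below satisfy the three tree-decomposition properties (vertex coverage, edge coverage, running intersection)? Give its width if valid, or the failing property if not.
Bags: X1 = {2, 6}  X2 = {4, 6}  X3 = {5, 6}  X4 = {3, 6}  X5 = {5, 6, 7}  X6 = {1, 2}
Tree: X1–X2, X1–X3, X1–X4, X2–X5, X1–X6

A tree decomposition must satisfy three properties: every vertex lies in some bag; for every edge, both endpoints lie together in some bag; and for every vertex, the bags containing it form a connected subtree. Here bags containing vertex 5 are not connected in the tree, so the decomposition is invalid.

No — bags containing vertex 5 are not connected in the tree.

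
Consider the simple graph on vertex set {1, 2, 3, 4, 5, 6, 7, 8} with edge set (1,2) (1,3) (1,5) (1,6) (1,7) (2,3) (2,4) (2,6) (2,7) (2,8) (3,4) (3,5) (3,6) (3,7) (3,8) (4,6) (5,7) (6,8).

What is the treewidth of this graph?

3

A width-3 tree decomposition is:
Bags: B1 = {1, 2, 3, 7}  B2 = {1, 2, 3, 6}  B3 = {2, 3, 6, 8}  B4 = {2, 3, 4, 6}  B5 = {1, 3, 5, 7}
Tree: B1–B2, B2–B3, B2–B4, B1–B5
The largest bag has 4 vertices, giving width 3; this decomposition certifies tw(G) ≤ 3. For the lower bound, the 4 vertices {2, 3, 6, 8} are pairwise adjacent, and any tree decomposition puts a clique entirely inside one bag — forcing width ≥ 3. The upper and lower bounds meet at 3, so that is the treewidth.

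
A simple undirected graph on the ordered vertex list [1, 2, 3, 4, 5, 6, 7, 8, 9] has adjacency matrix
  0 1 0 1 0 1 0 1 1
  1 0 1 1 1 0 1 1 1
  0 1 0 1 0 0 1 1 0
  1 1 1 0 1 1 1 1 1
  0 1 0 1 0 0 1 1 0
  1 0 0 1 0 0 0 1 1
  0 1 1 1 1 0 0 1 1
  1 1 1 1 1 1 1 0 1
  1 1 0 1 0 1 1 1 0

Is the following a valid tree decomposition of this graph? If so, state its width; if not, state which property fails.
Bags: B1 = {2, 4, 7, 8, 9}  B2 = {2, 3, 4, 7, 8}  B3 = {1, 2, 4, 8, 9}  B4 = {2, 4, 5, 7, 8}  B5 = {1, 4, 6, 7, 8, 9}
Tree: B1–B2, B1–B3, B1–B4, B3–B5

A tree decomposition must satisfy three properties: every vertex lies in some bag; for every edge, both endpoints lie together in some bag; and for every vertex, the bags containing it form a connected subtree. Here bags containing vertex 7 are not connected in the tree, so the decomposition is invalid.

No — bags containing vertex 7 are not connected in the tree.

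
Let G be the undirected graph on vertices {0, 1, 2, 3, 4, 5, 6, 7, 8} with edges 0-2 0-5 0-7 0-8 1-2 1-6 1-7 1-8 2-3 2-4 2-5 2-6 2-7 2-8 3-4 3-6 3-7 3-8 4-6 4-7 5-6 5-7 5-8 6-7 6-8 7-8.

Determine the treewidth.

4

A width-4 tree decomposition is:
Bags: B1 = {2, 5, 6, 7, 8}  B2 = {2, 3, 6, 7, 8}  B3 = {1, 2, 6, 7, 8}  B4 = {2, 3, 4, 6, 7}  B5 = {0, 2, 5, 7, 8}
Tree: B1–B2, B1–B3, B2–B4, B1–B5
Each bag holds 5 vertices, so the decomposition has width 4, which upper-bounds the treewidth. For the lower bound, the 5 vertices {0, 2, 5, 7, 8} are pairwise adjacent, and any tree decomposition puts a clique entirely inside one bag — forcing width ≥ 4. The upper and lower bounds meet at 4, so that is the treewidth.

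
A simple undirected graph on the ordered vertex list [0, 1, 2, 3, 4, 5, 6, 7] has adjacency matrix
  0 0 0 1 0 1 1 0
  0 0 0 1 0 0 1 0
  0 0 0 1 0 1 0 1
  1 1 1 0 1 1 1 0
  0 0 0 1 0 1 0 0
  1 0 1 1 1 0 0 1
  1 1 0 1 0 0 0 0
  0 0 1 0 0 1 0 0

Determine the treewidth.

2

A width-2 tree decomposition is:
Bags: B1 = {0, 3, 5}  B2 = {0, 3, 6}  B3 = {1, 3, 6}  B4 = {3, 4, 5}  B5 = {2, 3, 5}  B6 = {2, 5, 7}
Tree: B1–B2, B2–B3, B1–B4, B4–B5, B5–B6
Each bag holds 3 vertices, so the decomposition has width 2, which upper-bounds the treewidth. On the other hand G contains the 3-clique {1, 3, 6}. A clique must lie in a single bag of any decomposition, so no decomposition can have width below 2. Therefore the treewidth is 2.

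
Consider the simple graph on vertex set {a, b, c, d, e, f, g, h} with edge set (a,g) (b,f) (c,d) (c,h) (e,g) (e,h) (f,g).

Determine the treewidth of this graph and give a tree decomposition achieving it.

Treewidth 1.
One optimal decomposition is:
Bags: B1 = {f, g}  B2 = {e, g}  B3 = {e, h}  B4 = {c, h}  B5 = {a, g}  B6 = {b, f}  B7 = {c, d}
Tree: B1–B2, B2–B3, B3–B4, B1–B5, B1–B6, B4–B7

The largest bag has 2 vertices, giving width 1; this decomposition certifies tw(G) ≤ 1. G has an edge, so its treewidth is at least 1. Hence tw(G) = 1 exactly.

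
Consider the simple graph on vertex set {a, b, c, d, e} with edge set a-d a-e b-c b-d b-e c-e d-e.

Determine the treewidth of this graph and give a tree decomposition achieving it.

Treewidth 2.
One optimal decomposition is:
Bags: B1 = {a, d, e}  B2 = {b, d, e}  B3 = {b, c, e}
Tree: B1–B2, B2–B3

Each bag holds 3 vertices, so the decomposition has width 2, which upper-bounds the treewidth. Conversely, {a, d, e} is a clique of size 3, and the vertices of any clique must share a bag in every tree decomposition; so some bag has ≥ 3 vertices and tw(G) ≥ 2. Hence tw(G) = 2 exactly.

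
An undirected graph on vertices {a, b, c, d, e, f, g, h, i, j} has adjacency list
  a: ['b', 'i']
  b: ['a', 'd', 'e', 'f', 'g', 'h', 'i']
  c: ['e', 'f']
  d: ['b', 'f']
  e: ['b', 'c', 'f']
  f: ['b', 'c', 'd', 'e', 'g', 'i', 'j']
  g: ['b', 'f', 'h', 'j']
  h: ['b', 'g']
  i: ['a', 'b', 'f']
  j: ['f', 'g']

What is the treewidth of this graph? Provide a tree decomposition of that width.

Treewidth 2.
Bags: B1 = {b, f, i}  B2 = {b, e, f}  B3 = {a, b, i}  B4 = {b, d, f}  B5 = {c, e, f}  B6 = {b, f, g}  B7 = {b, g, h}  B8 = {f, g, j}
Tree: B1–B2, B1–B3, B2–B4, B2–B5, B4–B6, B6–B7, B6–B8

Every bag has size at most 3, so the width is 3 − 1 = 2 and tw(G) ≤ 2. For the lower bound, the 3 vertices {a, b, i} are pairwise adjacent, and any tree decomposition puts a clique entirely inside one bag — forcing width ≥ 2. Combining the bounds, tw(G) = 2.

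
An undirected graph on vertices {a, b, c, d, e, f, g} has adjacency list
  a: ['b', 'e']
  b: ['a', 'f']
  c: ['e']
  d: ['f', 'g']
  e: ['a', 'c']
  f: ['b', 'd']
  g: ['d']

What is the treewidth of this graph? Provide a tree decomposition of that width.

Every bag has size at most 2, so the width is 2 − 1 = 1 and tw(G) ≤ 1. G has an edge, so its treewidth is at least 1. Hence tw(G) = 1 exactly.

Treewidth 1.
One such decomposition:
Bags: B1 = {c, e}  B2 = {a, e}  B3 = {a, b}  B4 = {b, f}  B5 = {d, f}  B6 = {d, g}
Tree: B1–B2, B2–B3, B3–B4, B4–B5, B5–B6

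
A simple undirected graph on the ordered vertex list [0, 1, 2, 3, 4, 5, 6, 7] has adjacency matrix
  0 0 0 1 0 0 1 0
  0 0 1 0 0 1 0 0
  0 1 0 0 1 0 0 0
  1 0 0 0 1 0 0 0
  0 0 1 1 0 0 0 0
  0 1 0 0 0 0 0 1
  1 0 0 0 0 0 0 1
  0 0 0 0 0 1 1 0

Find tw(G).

A width-2 tree decomposition is:
Bags: B1 = {1, 2, 5}  B2 = {2, 4, 5}  B3 = {3, 4, 5}  B4 = {0, 3, 5}  B5 = {0, 5, 6}  B6 = {5, 6, 7}
Tree: B1–B2, B2–B3, B3–B4, B4–B5, B5–B6
Every bag has size at most 3, so the width is 3 − 1 = 2 and tw(G) ≤ 2. Since 5–1–2–4–3–0–6–7–5 is a cycle in G, G is not acyclic. Forests are exactly the graphs of treewidth ≤ 1, so tw(G) ≥ 2. Combining the bounds, tw(G) = 2.

2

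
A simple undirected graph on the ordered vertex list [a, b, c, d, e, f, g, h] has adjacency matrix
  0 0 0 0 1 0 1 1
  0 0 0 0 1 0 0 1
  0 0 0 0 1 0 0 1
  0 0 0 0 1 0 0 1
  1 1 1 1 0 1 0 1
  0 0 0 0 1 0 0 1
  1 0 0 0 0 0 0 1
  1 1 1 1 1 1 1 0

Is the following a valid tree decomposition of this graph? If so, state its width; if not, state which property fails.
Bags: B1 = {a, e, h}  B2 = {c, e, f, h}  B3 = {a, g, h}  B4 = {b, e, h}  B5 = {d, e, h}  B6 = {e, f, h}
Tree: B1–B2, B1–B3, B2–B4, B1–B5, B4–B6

A tree decomposition must satisfy three properties: every vertex lies in some bag; for every edge, both endpoints lie together in some bag; and for every vertex, the bags containing it form a connected subtree. Here bags containing vertex f are not connected in the tree, so the decomposition is invalid.

No — bags containing vertex f are not connected in the tree.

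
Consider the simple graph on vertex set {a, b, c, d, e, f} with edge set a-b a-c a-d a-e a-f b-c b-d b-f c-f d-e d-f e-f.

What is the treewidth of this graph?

A width-3 tree decomposition is:
Bags: B1 = {a, d, e, f}  B2 = {a, b, d, f}  B3 = {a, b, c, f}
Tree: B1–B2, B2–B3
Each bag holds 4 vertices, so the decomposition has width 3, which upper-bounds the treewidth. On the other hand G contains the 4-clique {a, d, e, f}. A clique must lie in a single bag of any decomposition, so no decomposition can have width below 3. Therefore the treewidth is 3.

3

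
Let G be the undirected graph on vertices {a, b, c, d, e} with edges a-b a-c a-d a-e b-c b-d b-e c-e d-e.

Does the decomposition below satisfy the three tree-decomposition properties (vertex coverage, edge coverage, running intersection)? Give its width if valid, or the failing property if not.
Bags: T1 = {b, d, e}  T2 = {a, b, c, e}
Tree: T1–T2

No — edge (a,d) lies in no bag.

A tree decomposition must satisfy three properties: every vertex lies in some bag; for every edge, both endpoints lie together in some bag; and for every vertex, the bags containing it form a connected subtree. Here edge (a,d) lies in no bag, so the decomposition is invalid.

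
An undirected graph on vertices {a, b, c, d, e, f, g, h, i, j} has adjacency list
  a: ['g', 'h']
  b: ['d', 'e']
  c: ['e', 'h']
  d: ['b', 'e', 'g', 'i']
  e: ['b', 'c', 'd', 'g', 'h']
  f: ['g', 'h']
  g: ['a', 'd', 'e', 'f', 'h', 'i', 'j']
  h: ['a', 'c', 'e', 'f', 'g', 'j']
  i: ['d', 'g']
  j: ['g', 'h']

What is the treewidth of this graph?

2

A width-2 tree decomposition is:
Bags: B1 = {g, h, j}  B2 = {e, g, h}  B3 = {c, e, h}  B4 = {a, g, h}  B5 = {f, g, h}  B6 = {d, e, g}  B7 = {d, g, i}  B8 = {b, d, e}
Tree: B1–B2, B2–B3, B2–B4, B1–B5, B2–B6, B6–B7, B6–B8
Every bag has size at most 3, so the width is 3 − 1 = 2 and tw(G) ≤ 2. Conversely, {d, e, g} is a clique of size 3, and the vertices of any clique must share a bag in every tree decomposition; so some bag has ≥ 3 vertices and tw(G) ≥ 2. Combining the bounds, tw(G) = 2.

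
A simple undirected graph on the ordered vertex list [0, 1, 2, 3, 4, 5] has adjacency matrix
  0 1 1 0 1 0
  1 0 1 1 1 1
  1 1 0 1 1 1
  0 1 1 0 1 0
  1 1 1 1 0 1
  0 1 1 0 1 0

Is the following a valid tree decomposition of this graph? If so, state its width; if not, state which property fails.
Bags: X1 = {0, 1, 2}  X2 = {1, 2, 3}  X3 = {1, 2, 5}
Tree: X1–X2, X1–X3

A tree decomposition must satisfy three properties: every vertex lies in some bag; for every edge, both endpoints lie together in some bag; and for every vertex, the bags containing it form a connected subtree. Here vertex 4 appears in no bag, so the decomposition is invalid.

No — vertex 4 appears in no bag.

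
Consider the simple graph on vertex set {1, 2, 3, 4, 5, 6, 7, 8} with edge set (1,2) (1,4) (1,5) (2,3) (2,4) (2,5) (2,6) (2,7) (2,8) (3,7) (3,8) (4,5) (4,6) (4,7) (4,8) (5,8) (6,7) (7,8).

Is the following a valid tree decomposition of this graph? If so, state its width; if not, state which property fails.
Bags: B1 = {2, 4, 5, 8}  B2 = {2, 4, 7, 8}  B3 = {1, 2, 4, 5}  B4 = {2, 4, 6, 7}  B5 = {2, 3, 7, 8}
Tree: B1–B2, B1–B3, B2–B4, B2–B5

Vertex coverage: the bags together contain {1, 2, 3, 4, 5, 6, 7, 8}, the full vertex set. Edge coverage: each edge of G has both endpoints in at least one bag. Running intersection: for every vertex, the bags containing it form a connected subtree. All three properties hold, so this is a valid tree decomposition of width max|bag| − 1 = 3, and hence tw(G) ≤ 3.

Yes; width 3.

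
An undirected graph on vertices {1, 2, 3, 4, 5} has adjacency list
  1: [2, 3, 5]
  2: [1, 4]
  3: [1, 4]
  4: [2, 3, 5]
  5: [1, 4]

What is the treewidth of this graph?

A width-2 tree decomposition is:
Bags: B1 = {1, 2, 4}  B2 = {1, 4, 5}  B3 = {1, 3, 4}
Tree: B1–B2, B2–B3
The largest bag has 3 vertices, giving width 2; this decomposition certifies tw(G) ≤ 2. The edges 4–2–1–5–4 form a cycle, so G is not a tree and its treewidth is at least 2. Combining the bounds, tw(G) = 2.

2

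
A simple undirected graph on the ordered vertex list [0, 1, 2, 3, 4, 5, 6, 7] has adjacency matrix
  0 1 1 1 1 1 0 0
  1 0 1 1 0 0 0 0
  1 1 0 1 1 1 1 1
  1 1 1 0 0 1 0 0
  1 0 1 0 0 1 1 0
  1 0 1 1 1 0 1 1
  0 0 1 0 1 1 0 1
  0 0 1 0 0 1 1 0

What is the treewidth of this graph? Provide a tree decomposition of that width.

The largest bag has 4 vertices, giving width 3; this decomposition certifies tw(G) ≤ 3. On the other hand G contains the 4-clique {0, 1, 2, 3}. A clique must lie in a single bag of any decomposition, so no decomposition can have width below 3. Therefore the treewidth is 3.

Treewidth 3.
Bags: B1 = {0, 2, 4, 5}  B2 = {0, 2, 3, 5}  B3 = {0, 1, 2, 3}  B4 = {2, 4, 5, 6}  B5 = {2, 5, 6, 7}
Tree: B1–B2, B2–B3, B1–B4, B4–B5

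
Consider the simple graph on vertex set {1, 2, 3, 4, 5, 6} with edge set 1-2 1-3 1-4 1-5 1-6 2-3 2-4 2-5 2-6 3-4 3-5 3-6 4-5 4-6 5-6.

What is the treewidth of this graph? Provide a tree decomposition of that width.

A single bag containing all 6 vertices is trivially a valid decomposition of width 5. Conversely, {1, 2, 3, 4, 5, 6} is a clique of size 6, and the vertices of any clique must share a bag in every tree decomposition; so some bag has ≥ 6 vertices and tw(G) ≥ 5. Hence tw(G) = 5 exactly.

Treewidth 5.
One such decomposition:
Bags: B1 = {1, 2, 3, 4, 5, 6}
Tree: (single bag)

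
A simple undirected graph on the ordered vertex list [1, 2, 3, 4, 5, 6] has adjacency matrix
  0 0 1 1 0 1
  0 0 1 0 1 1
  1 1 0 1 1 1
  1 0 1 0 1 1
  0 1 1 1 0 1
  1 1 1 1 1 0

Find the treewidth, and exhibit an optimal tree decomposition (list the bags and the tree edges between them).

Every bag has size at most 4, so the width is 4 − 1 = 3 and tw(G) ≤ 3. For the lower bound, the 4 vertices {2, 3, 5, 6} are pairwise adjacent, and any tree decomposition puts a clique entirely inside one bag — forcing width ≥ 3. The upper and lower bounds meet at 3, so that is the treewidth.

Treewidth 3.
One optimal decomposition is:
Bags: B1 = {3, 4, 5, 6}  B2 = {2, 3, 5, 6}  B3 = {1, 3, 4, 6}
Tree: B1–B2, B1–B3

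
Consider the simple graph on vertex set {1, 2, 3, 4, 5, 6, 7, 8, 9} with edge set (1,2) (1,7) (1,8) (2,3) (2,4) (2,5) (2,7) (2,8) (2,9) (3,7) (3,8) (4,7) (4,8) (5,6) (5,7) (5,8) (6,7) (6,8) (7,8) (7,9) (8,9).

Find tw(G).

3

A width-3 tree decomposition is:
Bags: B1 = {2, 5, 7, 8}  B2 = {5, 6, 7, 8}  B3 = {2, 3, 7, 8}  B4 = {2, 7, 8, 9}  B5 = {2, 4, 7, 8}  B6 = {1, 2, 7, 8}
Tree: B1–B2, B1–B3, B1–B4, B4–B5, B4–B6
Each bag holds 4 vertices, so the decomposition has width 3, which upper-bounds the treewidth. On the other hand G contains the 4-clique {1, 2, 7, 8}. A clique must lie in a single bag of any decomposition, so no decomposition can have width below 3. The upper and lower bounds meet at 3, so that is the treewidth.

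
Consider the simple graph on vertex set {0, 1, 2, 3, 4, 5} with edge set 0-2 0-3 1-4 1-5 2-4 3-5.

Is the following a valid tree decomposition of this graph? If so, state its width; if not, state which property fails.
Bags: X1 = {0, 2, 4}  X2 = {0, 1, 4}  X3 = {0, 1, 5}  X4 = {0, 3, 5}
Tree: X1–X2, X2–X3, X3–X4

Yes; width 2.

Vertex coverage: the bags together contain {0, 1, 2, 3, 4, 5}, the full vertex set. Edge coverage: each edge of G has both endpoints in at least one bag. Running intersection: for every vertex, the bags containing it form a connected subtree. All three properties hold, so this is a valid tree decomposition of width max|bag| − 1 = 2, and hence tw(G) ≤ 2.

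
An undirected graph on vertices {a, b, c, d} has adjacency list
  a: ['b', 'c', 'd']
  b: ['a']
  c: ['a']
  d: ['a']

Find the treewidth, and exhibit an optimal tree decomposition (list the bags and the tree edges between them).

Treewidth 1.
One such decomposition:
Bags: B1 = {a, b}  B2 = {a, d}  B3 = {a, c}
Tree: B1–B2, B2–B3

Each bag holds 2 vertices, so the decomposition has width 1, which upper-bounds the treewidth. Since G has at least one edge (e.g. b–a), it is not an edgeless graph, so tw(G) ≥ 1. Hence tw(G) = 1 exactly.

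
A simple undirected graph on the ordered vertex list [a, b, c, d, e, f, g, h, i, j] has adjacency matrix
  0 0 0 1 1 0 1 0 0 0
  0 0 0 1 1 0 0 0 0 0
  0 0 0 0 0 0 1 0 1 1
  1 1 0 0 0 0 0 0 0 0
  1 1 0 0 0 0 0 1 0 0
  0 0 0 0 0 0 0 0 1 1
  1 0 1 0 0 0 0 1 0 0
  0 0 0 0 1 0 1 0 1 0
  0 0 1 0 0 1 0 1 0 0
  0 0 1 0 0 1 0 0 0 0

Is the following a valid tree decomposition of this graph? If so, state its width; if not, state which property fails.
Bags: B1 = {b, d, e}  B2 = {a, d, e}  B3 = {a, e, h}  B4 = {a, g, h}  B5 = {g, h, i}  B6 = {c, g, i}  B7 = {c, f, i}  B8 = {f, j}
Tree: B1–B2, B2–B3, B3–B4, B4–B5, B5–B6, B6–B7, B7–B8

A tree decomposition must satisfy three properties: every vertex lies in some bag; for every edge, both endpoints lie together in some bag; and for every vertex, the bags containing it form a connected subtree. Here edge (c,j) lies in no bag, so the decomposition is invalid.

No — edge (c,j) lies in no bag.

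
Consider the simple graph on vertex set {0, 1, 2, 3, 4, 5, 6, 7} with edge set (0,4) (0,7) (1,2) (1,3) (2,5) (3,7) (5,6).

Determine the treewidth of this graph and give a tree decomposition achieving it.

Each bag holds 2 vertices, so the decomposition has width 1, which upper-bounds the treewidth. G has an edge, so its treewidth is at least 1. Therefore the treewidth is 1.

Treewidth 1.
One optimal decomposition is:
Bags: B1 = {0, 4}  B2 = {0, 7}  B3 = {3, 7}  B4 = {1, 3}  B5 = {1, 2}  B6 = {2, 5}  B7 = {5, 6}
Tree: B1–B2, B2–B3, B3–B4, B4–B5, B5–B6, B6–B7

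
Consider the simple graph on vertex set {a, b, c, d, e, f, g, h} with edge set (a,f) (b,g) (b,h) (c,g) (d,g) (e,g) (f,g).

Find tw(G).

A width-1 tree decomposition is:
Bags: B1 = {f, g}  B2 = {b, g}  B3 = {c, g}  B4 = {b, h}  B5 = {e, g}  B6 = {d, g}  B7 = {a, f}
Tree: B1–B2, B2–B3, B2–B4, B2–B5, B5–B6, B1–B7
The largest bag has 2 vertices, giving width 1; this decomposition certifies tw(G) ≤ 1. Since G has at least one edge (e.g. g–f), it is not an edgeless graph, so tw(G) ≥ 1. Hence tw(G) = 1 exactly.

1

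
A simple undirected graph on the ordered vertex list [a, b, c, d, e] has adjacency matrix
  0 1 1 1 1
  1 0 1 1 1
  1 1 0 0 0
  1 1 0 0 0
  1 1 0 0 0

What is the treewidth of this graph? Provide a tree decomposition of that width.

Treewidth 2.
One optimal decomposition is:
Bags: B1 = {a, b, d}  B2 = {a, b, e}  B3 = {a, b, c}
Tree: B1–B2, B2–B3

Every bag has size at most 3, so the width is 3 − 1 = 2 and tw(G) ≤ 2. Conversely, {a, b, d} is a clique of size 3, and the vertices of any clique must share a bag in every tree decomposition; so some bag has ≥ 3 vertices and tw(G) ≥ 2. Therefore the treewidth is 2.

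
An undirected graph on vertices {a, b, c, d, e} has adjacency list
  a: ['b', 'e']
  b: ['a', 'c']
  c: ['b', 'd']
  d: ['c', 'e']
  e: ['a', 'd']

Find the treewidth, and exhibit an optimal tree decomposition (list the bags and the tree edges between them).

Treewidth 2.
One such decomposition:
Bags: B1 = {a, b, c}  B2 = {a, c, e}  B3 = {c, d, e}
Tree: B1–B2, B2–B3

Each bag holds 3 vertices, so the decomposition has width 2, which upper-bounds the treewidth. The edges c–b–a–e–d–c form a cycle, so G is not a tree and its treewidth is at least 2. Therefore the treewidth is 2.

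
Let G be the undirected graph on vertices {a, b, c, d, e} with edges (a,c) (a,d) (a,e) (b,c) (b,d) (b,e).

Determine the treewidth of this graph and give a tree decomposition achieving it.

Treewidth 2.
One such decomposition:
Bags: B1 = {a, b, d}  B2 = {a, b, e}  B3 = {a, b, c}
Tree: B1–B2, B2–B3

Each bag holds 3 vertices, so the decomposition has width 2, which upper-bounds the treewidth. The edges a–d–b–e–a form a cycle, so G is not a tree and its treewidth is at least 2. Combining the bounds, tw(G) = 2.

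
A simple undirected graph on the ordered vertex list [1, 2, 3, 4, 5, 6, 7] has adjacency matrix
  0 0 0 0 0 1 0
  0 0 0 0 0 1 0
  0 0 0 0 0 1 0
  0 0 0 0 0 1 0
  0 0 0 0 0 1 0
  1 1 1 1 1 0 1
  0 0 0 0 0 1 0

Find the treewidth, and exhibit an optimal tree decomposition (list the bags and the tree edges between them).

The largest bag has 2 vertices, giving width 1; this decomposition certifies tw(G) ≤ 1. G has an edge, so its treewidth is at least 1. Combining the bounds, tw(G) = 1.

Treewidth 1.
One such decomposition:
Bags: B1 = {3, 6}  B2 = {4, 6}  B3 = {2, 6}  B4 = {5, 6}  B5 = {1, 6}  B6 = {6, 7}
Tree: B1–B2, B2–B3, B1–B4, B2–B5, B1–B6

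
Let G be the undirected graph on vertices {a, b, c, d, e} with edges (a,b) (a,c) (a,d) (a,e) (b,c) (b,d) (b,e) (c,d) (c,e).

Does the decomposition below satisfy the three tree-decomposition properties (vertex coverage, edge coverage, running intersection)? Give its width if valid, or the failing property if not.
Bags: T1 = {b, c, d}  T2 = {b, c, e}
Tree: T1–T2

No — vertex a appears in no bag.

A tree decomposition must satisfy three properties: every vertex lies in some bag; for every edge, both endpoints lie together in some bag; and for every vertex, the bags containing it form a connected subtree. Here vertex a appears in no bag, so the decomposition is invalid.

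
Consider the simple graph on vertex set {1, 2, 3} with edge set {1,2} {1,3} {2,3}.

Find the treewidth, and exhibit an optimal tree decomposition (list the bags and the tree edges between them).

Treewidth 2.
One optimal decomposition is:
Bags: B1 = {1, 2, 3}
Tree: (single bag)

With just one bag of size 3, the width is 3 − 1 = 2, so tw(G) ≤ 2. On the other hand G contains the 3-clique {1, 2, 3}. A clique must lie in a single bag of any decomposition, so no decomposition can have width below 2. Combining the bounds, tw(G) = 2.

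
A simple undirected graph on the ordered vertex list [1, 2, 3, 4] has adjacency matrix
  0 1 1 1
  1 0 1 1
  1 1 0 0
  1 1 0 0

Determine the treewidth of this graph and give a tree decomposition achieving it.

Treewidth 2.
One such decomposition:
Bags: B1 = {1, 2, 4}  B2 = {1, 2, 3}
Tree: B1–B2

Each bag holds 3 vertices, so the decomposition has width 2, which upper-bounds the treewidth. Conversely, {1, 2, 3} is a clique of size 3, and the vertices of any clique must share a bag in every tree decomposition; so some bag has ≥ 3 vertices and tw(G) ≥ 2. Therefore the treewidth is 2.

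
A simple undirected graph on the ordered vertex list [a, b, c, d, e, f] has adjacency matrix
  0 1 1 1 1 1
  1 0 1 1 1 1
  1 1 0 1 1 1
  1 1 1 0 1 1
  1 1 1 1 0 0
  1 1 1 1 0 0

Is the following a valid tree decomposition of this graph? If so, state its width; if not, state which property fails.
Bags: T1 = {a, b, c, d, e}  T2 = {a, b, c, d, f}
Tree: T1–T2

Yes; width 4.

Every vertex of G appears in some bag (union = {a, b, c, d, e, f}); every edge is covered by a bag; and for each vertex v the set of bags containing v is connected in the bag tree. The decomposition is therefore valid. The largest bag has 5 vertices, so the width is 4.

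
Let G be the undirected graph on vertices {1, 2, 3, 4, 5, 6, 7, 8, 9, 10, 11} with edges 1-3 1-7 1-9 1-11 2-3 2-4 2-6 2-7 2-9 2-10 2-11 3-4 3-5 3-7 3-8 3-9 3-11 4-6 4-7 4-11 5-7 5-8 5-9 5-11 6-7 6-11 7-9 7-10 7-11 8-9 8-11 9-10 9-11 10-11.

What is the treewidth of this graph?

4

A width-4 tree decomposition is:
Bags: B1 = {2, 3, 4, 7, 11}  B2 = {2, 3, 7, 9, 11}  B3 = {3, 5, 7, 9, 11}  B4 = {1, 3, 7, 9, 11}  B5 = {2, 4, 6, 7, 11}  B6 = {3, 5, 8, 9, 11}  B7 = {2, 7, 9, 10, 11}
Tree: B1–B2, B2–B3, B3–B4, B1–B5, B3–B6, B2–B7
Every bag has size at most 5, so the width is 5 − 1 = 4 and tw(G) ≤ 4. For the lower bound, the 5 vertices {3, 5, 8, 9, 11} are pairwise adjacent, and any tree decomposition puts a clique entirely inside one bag — forcing width ≥ 4. The upper and lower bounds meet at 4, so that is the treewidth.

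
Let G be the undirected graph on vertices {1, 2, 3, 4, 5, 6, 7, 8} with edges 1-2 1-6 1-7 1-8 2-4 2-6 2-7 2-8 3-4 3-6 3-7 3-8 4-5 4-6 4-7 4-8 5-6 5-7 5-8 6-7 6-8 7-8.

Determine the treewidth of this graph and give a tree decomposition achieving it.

Every bag has size at most 5, so the width is 5 − 1 = 4 and tw(G) ≤ 4. For the lower bound, the 5 vertices {1, 2, 6, 7, 8} are pairwise adjacent, and any tree decomposition puts a clique entirely inside one bag — forcing width ≥ 4. Hence tw(G) = 4 exactly.

Treewidth 4.
One such decomposition:
Bags: B1 = {2, 4, 6, 7, 8}  B2 = {4, 5, 6, 7, 8}  B3 = {3, 4, 6, 7, 8}  B4 = {1, 2, 6, 7, 8}
Tree: B1–B2, B1–B3, B1–B4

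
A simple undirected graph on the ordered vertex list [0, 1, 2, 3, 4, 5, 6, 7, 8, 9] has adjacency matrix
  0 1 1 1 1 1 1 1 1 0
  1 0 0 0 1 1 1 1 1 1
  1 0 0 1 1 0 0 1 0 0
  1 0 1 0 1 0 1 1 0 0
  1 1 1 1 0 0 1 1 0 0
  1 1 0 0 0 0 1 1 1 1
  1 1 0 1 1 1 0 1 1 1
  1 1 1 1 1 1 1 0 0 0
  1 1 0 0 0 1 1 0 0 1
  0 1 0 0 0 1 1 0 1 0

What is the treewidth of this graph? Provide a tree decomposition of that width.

Treewidth 4.
Bags: B1 = {0, 1, 5, 6, 8}  B2 = {1, 5, 6, 8, 9}  B3 = {0, 1, 5, 6, 7}  B4 = {0, 1, 4, 6, 7}  B5 = {0, 3, 4, 6, 7}  B6 = {0, 2, 3, 4, 7}
Tree: B1–B2, B1–B3, B3–B4, B4–B5, B5–B6

Each bag holds 5 vertices, so the decomposition has width 4, which upper-bounds the treewidth. Conversely, {0, 2, 3, 4, 7} is a clique of size 5, and the vertices of any clique must share a bag in every tree decomposition; so some bag has ≥ 5 vertices and tw(G) ≥ 4. Hence tw(G) = 4 exactly.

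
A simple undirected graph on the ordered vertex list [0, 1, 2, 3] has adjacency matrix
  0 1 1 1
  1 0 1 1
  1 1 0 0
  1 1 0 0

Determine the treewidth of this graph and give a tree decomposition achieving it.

Every bag has size at most 3, so the width is 3 − 1 = 2 and tw(G) ≤ 2. For the lower bound, the 3 vertices {0, 1, 2} are pairwise adjacent, and any tree decomposition puts a clique entirely inside one bag — forcing width ≥ 2. Combining the bounds, tw(G) = 2.

Treewidth 2.
One such decomposition:
Bags: B1 = {0, 1, 2}  B2 = {0, 1, 3}
Tree: B1–B2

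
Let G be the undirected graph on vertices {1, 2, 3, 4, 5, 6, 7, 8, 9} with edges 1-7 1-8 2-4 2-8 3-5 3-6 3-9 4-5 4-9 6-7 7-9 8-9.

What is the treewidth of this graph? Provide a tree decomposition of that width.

The largest bag has 4 vertices, giving width 3; this decomposition certifies tw(G) ≤ 3. For the lower bound: the 4 vertex sets {1,2,8}, {7}, {9}, {3,4,5,6} are disjoint, each induces a connected subgraph, and every pair is joined by at least one edge of G. Contracting each set to a single vertex therefore yields K_{4} as a minor, and since treewidth is minor-monotone, tw(G) ≥ tw(K_{4}) = 3. The upper and lower bounds meet at 3, so that is the treewidth.

Treewidth 3.
Bags: B1 = {1, 2, 7, 8}  B2 = {2, 7, 8, 9}  B3 = {2, 4, 7, 9}  B4 = {4, 6, 7, 9}  B5 = {3, 4, 6, 9}  B6 = {3, 4, 5, 6}
Tree: B1–B2, B2–B3, B3–B4, B4–B5, B5–B6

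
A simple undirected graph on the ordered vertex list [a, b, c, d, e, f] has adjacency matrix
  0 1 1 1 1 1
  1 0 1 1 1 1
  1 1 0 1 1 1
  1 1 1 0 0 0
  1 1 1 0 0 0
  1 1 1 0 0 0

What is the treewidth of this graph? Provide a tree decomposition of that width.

The largest bag has 4 vertices, giving width 3; this decomposition certifies tw(G) ≤ 3. For the lower bound, the 4 vertices {a, b, c, d} are pairwise adjacent, and any tree decomposition puts a clique entirely inside one bag — forcing width ≥ 3. Therefore the treewidth is 3.

Treewidth 3.
Bags: B1 = {a, b, c, f}  B2 = {a, b, c, e}  B3 = {a, b, c, d}
Tree: B1–B2, B2–B3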